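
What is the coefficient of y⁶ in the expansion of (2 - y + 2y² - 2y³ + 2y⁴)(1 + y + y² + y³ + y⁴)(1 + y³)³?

(2 - y + 2y² - 2y³ + 2y⁴) has coefficients 2,-1,2,-2,2 for degrees 0…4.
(1 + y + y² + y³ + y⁴) has coefficients 1,1,1,1,1,0,0 for degrees 0…6.
Finally multiplying by (1 + y³)³, the product of all factors after the first has coefficients 1,1,1,4,4,3,6 for degrees 0…6.
[y⁶] = 2·6 − 1·3 + 2·4 − 2·4 + 2·1 = 11.

11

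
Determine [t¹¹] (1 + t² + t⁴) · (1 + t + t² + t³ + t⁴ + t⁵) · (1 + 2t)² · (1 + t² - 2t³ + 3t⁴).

(1 + t² + t⁴) has coefficients 1,0,1,0,1 for degrees 0…4.
(1 + t + t² + t³ + t⁴ + t⁵) has coefficients 1,1,1,1,1,1,0,0,0,0,0,0 for degrees 0…11.
Multiplying by (1 + 2t)² gives running coefficients 1,5,9,9,9,9,8,4,0,0,0,0 for degrees 0…11.
Finally multiplying by (1 + t² - 2t³ + 3t⁴), the product of all factors after the first has coefficients 1,5,10,12,11,15,26,22,17,15,16,12 for degrees 0…11.
[t¹¹] = 1·12 + 1·15 + 1·22 = 49.

49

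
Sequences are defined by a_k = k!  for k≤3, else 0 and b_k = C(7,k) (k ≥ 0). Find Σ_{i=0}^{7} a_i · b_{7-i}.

The convolution is the t^7 coefficient of A(t)B(t).
Σ = 1·1 + 1·7 + 2·21 + 6·35 + 0·35 + 0·21 + 0·7 + 0·1 = 260.

260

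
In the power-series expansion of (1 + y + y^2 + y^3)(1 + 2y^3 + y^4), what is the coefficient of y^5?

3

(1 + y + y^2 + y^3) has coefficients 1,1,1,1 for degrees 0…3.
(1 + 2y^3 + y^4) has coefficients 1,0,0,2,1,0 for degrees 0…5.
[y^5] = 1·0 + 1·1 + 1·2 + 1·0 = 3.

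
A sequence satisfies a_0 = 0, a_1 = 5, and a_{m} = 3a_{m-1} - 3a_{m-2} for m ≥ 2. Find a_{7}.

-135

The ordinary generating function has denominator 1 - 3t + 3t^2.
Iterating the recurrence: a_0,…,a_{7} = 0, 5, 15, 30, 45, 45, 0, -135.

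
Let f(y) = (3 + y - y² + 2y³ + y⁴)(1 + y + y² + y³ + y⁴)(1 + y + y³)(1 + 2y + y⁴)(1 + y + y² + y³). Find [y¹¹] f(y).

110

(3 + y - y² + 2y³ + y⁴) has coefficients 3,1,-1,2,1 for degrees 0…4.
(1 + y + y² + y³ + y⁴) has coefficients 1,1,1,1,1,0,0,0,0,0,0,0 for degrees 0…11.
Multiplying by (1 + y + y³) gives running coefficients 1,2,2,3,3,2,1,1,0,0,0,0 for degrees 0…11.
Multiplying by (1 + 2y + y⁴) gives running coefficients 1,4,6,7,10,10,7,6,5,2,1,1 for degrees 0…11.
Finally multiplying by (1 + y + y² + y³), the product of all factors after the first has coefficients 1,5,11,18,27,33,34,33,28,20,14,9 for degrees 0…11.
[y¹¹] = 3·9 + 1·14 − 1·20 + 2·28 + 1·33 = 110.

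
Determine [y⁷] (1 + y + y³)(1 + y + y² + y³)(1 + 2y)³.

(1 + y + y³) has coefficients 1,1,0,1 for degrees 0…3.
(1 + y + y² + y³) has coefficients 1,1,1,1,0,0,0,0 for degrees 0…7.
Finally multiplying by (1 + 2y)³, the product of all factors after the first has coefficients 1,7,19,27,26,20,8,0 for degrees 0…7.
[y⁷] = 1·0 + 1·8 + 1·26 = 34.

34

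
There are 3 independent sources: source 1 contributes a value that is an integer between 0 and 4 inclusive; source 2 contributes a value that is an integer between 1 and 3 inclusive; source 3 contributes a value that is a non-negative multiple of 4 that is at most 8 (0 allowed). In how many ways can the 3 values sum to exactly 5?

The generating function for the choices is (1 + t + t² + t³ + t⁴)·(t + t² + t³)·(1 + t⁴ + t⁸); the count is [t⁵].
(1 + t + t² + t³ + t⁴) has coefficients 1,1,1,1,1 for degrees 0…4.
(t + t² + t³) has coefficients 0,1,1,1,0,0 for degrees 0…5.
Finally multiplying by (1 + t⁴ + t⁸), the product of all factors after the first has coefficients 0,1,1,1,0,1 for degrees 0…5.
[t⁵] = 1·1 + 1·0 + 1·1 + 1·1 + 1·1 = 4.

4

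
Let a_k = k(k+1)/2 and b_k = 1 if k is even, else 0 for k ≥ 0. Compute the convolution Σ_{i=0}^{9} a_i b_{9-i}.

95

The convolution is the t^9 coefficient of A(t)B(t).
Σ = 0·0 + 1·1 + 3·0 + 6·1 + 10·0 + 15·1 + 21·0 + 28·1 + 36·0 + 45·1 = 95.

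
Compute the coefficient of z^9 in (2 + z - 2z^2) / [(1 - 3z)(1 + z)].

The denominator gives the recurrence a_n = 2a_(n−1) + 3a_(n−2) for n ≥ 3; the numerator fixes a_0 = 2, a_1 = 5, a_2 = 14.
Iterating: 2, 5, 14, 43, 128, 385, 1154, 3463, 10388, 31165, so a_9 = 31165.

31165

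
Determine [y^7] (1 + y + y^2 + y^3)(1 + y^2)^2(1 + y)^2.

(1 + y + y^2 + y^3) has coefficients 1,1,1,1 for degrees 0…3.
(1 + y^2)^2 has coefficients 1,0,2,0,1,0,0,0 for degrees 0…7.
Finally multiplying by (1 + y)^2, the product of all factors after the first has coefficients 1,2,3,4,3,2,1,0 for degrees 0…7.
[y^7] = 1·0 + 1·1 + 1·2 + 1·3 = 6.

6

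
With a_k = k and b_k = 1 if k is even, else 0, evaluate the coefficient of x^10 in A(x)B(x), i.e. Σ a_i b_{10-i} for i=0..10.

Write out a_i and b_{10-i} for i = 0,…,10 and sum the products.
Σ = 0·1 + 1·0 + 2·1 + 3·0 + 4·1 + 5·0 + 6·1 + 7·0 + 8·1 + 9·0 + 10·1 = 30.

30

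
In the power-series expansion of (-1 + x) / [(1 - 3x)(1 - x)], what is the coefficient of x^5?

Partial fractions give a closed form: a_n = (-1)·3^n.
At n = 5: a_5 = -243.

-243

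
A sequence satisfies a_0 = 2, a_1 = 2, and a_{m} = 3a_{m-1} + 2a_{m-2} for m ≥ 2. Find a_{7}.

The ordinary generating function has denominator 1 - 3q - 2q^2.
Iterating the recurrence: a_0,…,a_{7} = 2, 2, 10, 34, 122, 434, 1546, 5506.

5506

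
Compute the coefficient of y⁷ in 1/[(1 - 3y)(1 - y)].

Partial fractions give a closed form: a_n = (3/2)·3^n + (-1/2)·1^n.
At n = 7: a_7 = 3280.

3280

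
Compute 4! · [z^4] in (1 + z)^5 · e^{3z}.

The EGF product rule gives c_4 = Σ_{k_1+k_2=4} C(4; k_1,k_2) · ∏ g_i(k_i), where (1+z)^5 gives the falling factorial (5)_k; e^{3z} gives (3)^k.
g_1(k) for k = 0…4: 1, 5, 20, 60, 120.
g_2(k) for k = 0…4: 1, 3, 9, 27, 81.
c_4 = Σ_k C(4,k)·g_1(k)·g_2(4−k) = 1·1·81 + 4·5·27 + 6·20·9 + 4·60·3 + 1·120·1 = 81 + 540 + 1080 + 720 + 120 = 2541.

2541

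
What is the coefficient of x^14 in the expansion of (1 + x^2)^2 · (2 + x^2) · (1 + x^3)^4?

(1 + x^2)^2 has coefficients 1,0,2,0,1 for degrees 0…4.
(2 + x^2) has coefficients 2,0,1,0,0,0,0,0,0,0,0,0,0,0,0 for degrees 0…14.
Finally multiplying by (1 + x^3)^4, the product of all factors after the first has coefficients 2,0,1,8,0,4,12,0,6,8,0,4,2,0,1 for degrees 0…14.
[x^14] = 1·1 + 2·2 + 1·0 = 5.

5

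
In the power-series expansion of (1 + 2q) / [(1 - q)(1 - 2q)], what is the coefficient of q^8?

Partial fractions give a closed form: a_n = (-3)·1^n + (4)·2^n.
At n = 8: a_8 = 1021.

1021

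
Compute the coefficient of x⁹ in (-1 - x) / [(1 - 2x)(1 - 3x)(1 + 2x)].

The denominator gives the recurrence a_n = 3a_(n−1) + 4a_(n−2) − 12a_(n−3) for n ≥ 3; the numerator fixes a_0 = -1, a_1 = -4, a_2 = -16.
Iterating: -1, -4, -16, -52, -172, -532, -1660, -5044, -15388, -46420, so a_9 = -46420.

-46420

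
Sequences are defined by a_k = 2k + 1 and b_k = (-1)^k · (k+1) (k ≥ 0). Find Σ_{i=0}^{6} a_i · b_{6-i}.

The convolution is the t^6 coefficient of A(t)B(t).
Σ = 1·7 + 3·(-6) + 5·5 + 7·(-4) + 9·3 + 11·(-2) + 13·1 = 4.

4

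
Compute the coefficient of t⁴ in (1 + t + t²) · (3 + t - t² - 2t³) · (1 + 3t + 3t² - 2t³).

(1 + t + t²) has coefficients 1,1,1 for degrees 0…2.
(3 + t - t² - 2t³) has coefficients 3,1,-1,-2,0 for degrees 0…4.
Finally multiplying by (1 + 3t + 3t² - 2t³), the product of all factors after the first has coefficients 3,10,11,-8,-11 for degrees 0…4.
[t⁴] = 1·(-11) + 1·(-8) + 1·11 = -8.

-8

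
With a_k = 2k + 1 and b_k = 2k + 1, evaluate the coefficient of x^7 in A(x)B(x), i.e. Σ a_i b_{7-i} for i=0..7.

344

Write out a_i and b_{7-i} for i = 0,…,7 and sum the products.
Σ = 1·15 + 3·13 + 5·11 + 7·9 + 9·7 + 11·5 + 13·3 + 15·1 = 344.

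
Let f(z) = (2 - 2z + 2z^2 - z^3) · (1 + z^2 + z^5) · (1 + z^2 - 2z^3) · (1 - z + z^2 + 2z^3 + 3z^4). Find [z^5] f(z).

(2 - 2z + 2z^2 - z^3) has coefficients 2,-2,2,-1 for degrees 0…3.
(1 + z^2 + z^5) has coefficients 1,0,1,0,0,1 for degrees 0…5.
Multiplying by (1 + z^2 - 2z^3) gives running coefficients 1,0,2,-2,1,-1 for degrees 0…5.
Finally multiplying by (1 - z + z^2 + 2z^3 + 3z^4), the product of all factors after the first has coefficients 1,-1,3,-2,8,0 for degrees 0…5.
[z^5] = 2·0 − 2·8 + 2·(-2) − 1·3 = -23.

-23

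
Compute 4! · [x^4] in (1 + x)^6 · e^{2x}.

2248

The EGF product rule gives c_4 = Σ_{k_1+k_2=4} C(4; k_1,k_2) · ∏ g_i(k_i), where (1+x)^6 gives the falling factorial (6)_k; e^{2x} gives (2)^k.
g_1(k) for k = 0…4: 1, 6, 30, 120, 360.
g_2(k) for k = 0…4: 1, 2, 4, 8, 16.
c_4 = Σ_k C(4,k)·g_1(k)·g_2(4−k) = 1·1·16 + 4·6·8 + 6·30·4 + 4·120·2 + 1·360·1 = 16 + 192 + 720 + 960 + 360 = 2248.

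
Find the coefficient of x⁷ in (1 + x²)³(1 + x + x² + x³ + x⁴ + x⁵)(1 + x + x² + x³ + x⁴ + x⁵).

36

(1 + x²)³ has coefficients 1,0,3,0,3,0,1 for degrees 0…6.
(1 + x + x² + x³ + x⁴ + x⁵) has coefficients 1,1,1,1,1,1,0,0 for degrees 0…7.
Finally multiplying by (1 + x + x² + x³ + x⁴ + x⁵), the product of all factors after the first has coefficients 1,2,3,4,5,6,5,4 for degrees 0…7.
[x⁷] = 1·4 + 3·6 + 3·4 + 1·2 = 36.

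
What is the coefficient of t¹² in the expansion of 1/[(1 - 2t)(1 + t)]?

Partial fractions give a closed form: a_n = (2/3)·2^n + (1/3)·(-1)^n.
At n = 12: a_12 = 2731.

2731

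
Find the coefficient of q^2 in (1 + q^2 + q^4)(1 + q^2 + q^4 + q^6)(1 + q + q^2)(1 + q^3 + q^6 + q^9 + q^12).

3

(1 + q^2 + q^4) has coefficients 1,0,1 for degrees 0…2.
(1 + q^2 + q^4 + q^6) has coefficients 1,0,1 for degrees 0…2.
Multiplying by (1 + q + q^2) gives running coefficients 1,1,2 for degrees 0…2.
Finally multiplying by (1 + q^3 + q^6 + q^9 + q^12), the product of all factors after the first has coefficients 1,1,2 for degrees 0…2.
[q^2] = 1·2 + 1·1 = 3.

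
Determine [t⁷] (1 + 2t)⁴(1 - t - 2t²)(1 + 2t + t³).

-128

(1 + 2t)⁴ has coefficients 1,8,24,32,16 for degrees 0…4.
(1 - t - 2t²) has coefficients 1,-1,-2,0,0,0,0,0 for degrees 0…7.
Finally multiplying by (1 + 2t + t³), the product of all factors after the first has coefficients 1,1,-4,-3,-1,-2,0,0 for degrees 0…7.
[t⁷] = 1·0 + 8·0 + 24·(-2) + 32·(-1) + 16·(-3) = -128.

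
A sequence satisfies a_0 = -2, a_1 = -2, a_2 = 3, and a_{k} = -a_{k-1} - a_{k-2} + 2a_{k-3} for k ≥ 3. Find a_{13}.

The ordinary generating function has denominator 1 + z + z^2 - 2z^3.
Iterating the recurrence: a_0,…,a_{13} = -2, -2, 3, -5, -2, 13, -21, 4, 43, -89, 54, 121, -353, 340.

340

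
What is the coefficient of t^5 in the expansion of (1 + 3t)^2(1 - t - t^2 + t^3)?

(1 + 3t)^2 has coefficients 1,6,9 for degrees 0…2.
(1 - t - t^2 + t^3) has coefficients 1,-1,-1,1,0,0 for degrees 0…5.
[t^5] = 1·0 + 6·0 + 9·1 = 9.

9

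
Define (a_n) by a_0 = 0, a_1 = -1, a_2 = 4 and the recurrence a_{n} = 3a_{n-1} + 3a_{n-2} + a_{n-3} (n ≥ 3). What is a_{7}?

The ordinary generating function has denominator 1 - 3z - 3z^2 - z^3.
Iterating the recurrence: a_0,…,a_{7} = 0, -1, 4, 9, 38, 145, 558, 2147.

2147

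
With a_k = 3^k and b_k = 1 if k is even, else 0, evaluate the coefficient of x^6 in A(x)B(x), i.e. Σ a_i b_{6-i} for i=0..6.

Write out a_i and b_{6-i} for i = 0,…,6 and sum the products.
Σ = 1·1 + 3·0 + 9·1 + 27·0 + 81·1 + 243·0 + 729·1 = 820.

820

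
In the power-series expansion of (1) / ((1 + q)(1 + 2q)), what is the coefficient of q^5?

Partial fractions give a closed form: a_n = (-1)·(-1)^n + (2)·(-2)^n.
At n = 5: a_5 = -63.

-63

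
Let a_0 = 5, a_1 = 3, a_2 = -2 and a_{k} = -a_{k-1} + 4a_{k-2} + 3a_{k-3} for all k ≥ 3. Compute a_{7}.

631

The ordinary generating function has denominator 1 + t - 4t^2 - 3t^3.
Iterating the recurrence: a_0,…,a_{7} = 5, 3, -2, 29, -28, 138, -163, 631.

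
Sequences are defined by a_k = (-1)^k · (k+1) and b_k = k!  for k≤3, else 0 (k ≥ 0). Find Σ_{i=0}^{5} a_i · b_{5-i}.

The convolution is the t^5 coefficient of A(t)B(t).
Σ = 1·0 − 2·0 + 3·6 − 4·2 + 5·1 − 6·1 = 9.

9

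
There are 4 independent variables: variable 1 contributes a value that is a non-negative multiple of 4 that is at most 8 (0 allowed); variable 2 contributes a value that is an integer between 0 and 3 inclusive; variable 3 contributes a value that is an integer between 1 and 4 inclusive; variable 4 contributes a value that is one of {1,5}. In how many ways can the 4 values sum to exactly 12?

8

The generating function for the choices is (1 + t^4 + t^8)·(1 + t + t^2 + t^3)·(t + t^2 + t^3 + t^4)·(t + t^5); the count is [t^12].
(1 + t^4 + t^8) has coefficients 1,0,0,0,1,0,0,0,1 for degrees 0…8.
(1 + t + t^2 + t^3) has coefficients 1,1,1,1,0,0,0,0,0,0,0,0,0 for degrees 0…12.
Multiplying by (t + t^2 + t^3 + t^4) gives running coefficients 0,1,2,3,4,3,2,1,0,0,0,0,0 for degrees 0…12.
Finally multiplying by (t + t^5), the product of all factors after the first has coefficients 0,0,1,2,3,4,4,4,4,4,3,2,1 for degrees 0…12.
[t^12] = 1·1 + 1·4 + 1·3 = 8.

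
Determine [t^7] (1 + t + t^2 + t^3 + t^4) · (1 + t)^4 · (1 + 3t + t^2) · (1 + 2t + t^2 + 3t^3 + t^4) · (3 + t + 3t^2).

(1 + t + t^2 + t^3 + t^4) has coefficients 1,1,1,1,1 for degrees 0…4.
(1 + t)^4 has coefficients 1,4,6,4,1,0,0,0 for degrees 0…7.
Multiplying by (1 + 3t + t^2) gives running coefficients 1,7,19,26,19,7,1,0 for degrees 0…7.
Multiplying by (1 + 2t + t^2 + 3t^3 + t^4) gives running coefficients 1,9,34,74,112,135,131,92 for degrees 0…7.
Finally multiplying by (3 + t + 3t^2), the product of all factors after the first has coefficients 3,28,114,283,512,739,864,812 for degrees 0…7.
[t^7] = 1·812 + 1·864 + 1·739 + 1·512 + 1·283 = 3210.

3210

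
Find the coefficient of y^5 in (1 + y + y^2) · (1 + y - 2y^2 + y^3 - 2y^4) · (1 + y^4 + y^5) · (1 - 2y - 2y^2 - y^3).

(1 + y + y^2) has coefficients 1,1,1 for degrees 0…2.
(1 + y - 2y^2 + y^3 - 2y^4) has coefficients 1,1,-2,1,-2,0 for degrees 0…5.
Multiplying by (1 + y^4 + y^5) gives running coefficients 1,1,-2,1,-1,2 for degrees 0…5.
Finally multiplying by (1 - 2y - 2y^2 - y^3), the product of all factors after the first has coefficients 1,-1,-6,2,0,4 for degrees 0…5.
[y^5] = 1·4 + 1·0 + 1·2 = 6.

6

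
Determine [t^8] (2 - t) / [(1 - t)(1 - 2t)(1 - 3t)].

47672

Partial fractions give a closed form: a_n = (1/2)·1^n + (-6)·2^n + (15/2)·3^n.
At n = 8: a_8 = 47672.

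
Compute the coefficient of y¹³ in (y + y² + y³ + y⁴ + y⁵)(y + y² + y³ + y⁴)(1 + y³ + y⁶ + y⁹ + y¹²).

(y + y² + y³ + y⁴ + y⁵) has coefficients 0,1,1,1,1,1 for degrees 0…5.
(y + y² + y³ + y⁴) has coefficients 0,1,1,1,1,0,0,0,0,0,0,0,0,0 for degrees 0…13.
Finally multiplying by (1 + y³ + y⁶ + y⁹ + y¹²), the product of all factors after the first has coefficients 0,1,1,1,2,1,1,2,1,1,2,1,1,2 for degrees 0…13.
[y¹³] = 1·1 + 1·1 + 1·2 + 1·1 + 1·1 = 6.

6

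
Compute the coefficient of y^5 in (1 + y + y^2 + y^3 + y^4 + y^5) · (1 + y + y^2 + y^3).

4

(1 + y + y^2 + y^3 + y^4 + y^5) has coefficients 1,1,1,1,1,1 for degrees 0…5.
(1 + y + y^2 + y^3) has coefficients 1,1,1,1,0,0 for degrees 0…5.
[y^5] = 1·0 + 1·0 + 1·1 + 1·1 + 1·1 + 1·1 = 4.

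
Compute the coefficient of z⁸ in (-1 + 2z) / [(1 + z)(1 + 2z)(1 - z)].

-681

Partial fractions give a closed form: a_n = (3/2)·(-1)^n + (-8/3)·(-2)^n + (1/6)·1^n.
At n = 8: a_8 = -681.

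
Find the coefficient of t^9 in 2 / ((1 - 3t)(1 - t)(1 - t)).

The denominator gives the recurrence a_n = 5a_(n−1) − 7a_(n−2) + 3a_(n−3) for n ≥ 3; the numerator fixes a_0 = 2, a_1 = 10, a_2 = 36.
Iterating: 2, 10, 36, 116, 358, 1086, 3272, 9832, 29514, 88562, so a_9 = 88562.

88562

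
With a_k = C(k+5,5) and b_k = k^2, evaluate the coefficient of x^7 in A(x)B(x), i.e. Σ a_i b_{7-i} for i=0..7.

4290

The convolution is the t^7 coefficient of A(t)B(t).
Σ = 1·49 + 6·36 + 21·25 + 56·16 + 126·9 + 252·4 + 462·1 + 792·0 = 4290.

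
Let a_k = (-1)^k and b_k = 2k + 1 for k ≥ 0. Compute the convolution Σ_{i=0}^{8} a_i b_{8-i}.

9

The convolution is the x^8 coefficient of A(x)B(x).
Σ = 1·17 − 1·15 + 1·13 − 1·11 + 1·9 − 1·7 + 1·5 − 1·3 + 1·1 = 9.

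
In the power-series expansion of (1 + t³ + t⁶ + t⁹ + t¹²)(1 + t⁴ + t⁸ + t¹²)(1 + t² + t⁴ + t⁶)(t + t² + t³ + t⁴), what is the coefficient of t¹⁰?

(1 + t³ + t⁶ + t⁹ + t¹²) has coefficients 1,0,0,1,0,0,1,0,0,1,0 for degrees 0…10.
(1 + t⁴ + t⁸ + t¹²) has coefficients 1,0,0,0,1,0,0,0,1,0,0 for degrees 0…10.
Multiplying by (1 + t² + t⁴ + t⁶) gives running coefficients 1,0,1,0,2,0,2,0,2,0,2 for degrees 0…10.
Finally multiplying by (t + t² + t³ + t⁴), the product of all factors after the first has coefficients 0,1,1,2,2,3,3,4,4,4,4 for degrees 0…10.
[t¹⁰] = 1·4 + 1·4 + 1·2 + 1·1 = 11.

11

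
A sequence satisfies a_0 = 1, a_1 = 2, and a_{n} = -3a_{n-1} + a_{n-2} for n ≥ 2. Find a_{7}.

The ordinary generating function has denominator 1 + 3z - z^2.
Iterating the recurrence: a_0,…,a_{7} = 1, 2, -5, 17, -56, 185, -611, 2018.

2018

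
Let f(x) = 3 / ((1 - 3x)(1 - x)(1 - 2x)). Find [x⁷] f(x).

Partial fractions give a closed form: a_n = (27/2)·3^n + (3/2)·1^n + (-12)·2^n.
At n = 7: a_7 = 27990.

27990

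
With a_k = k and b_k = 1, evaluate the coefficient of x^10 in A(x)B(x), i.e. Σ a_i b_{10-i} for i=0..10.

Write out a_i and b_{10-i} for i = 0,…,10 and sum the products.
Σ = 0·1 + 1·1 + 2·1 + 3·1 + 4·1 + 5·1 + 6·1 + 7·1 + 8·1 + 9·1 + 10·1 = 55.

55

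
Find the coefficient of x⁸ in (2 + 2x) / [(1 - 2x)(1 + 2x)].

The denominator gives the recurrence a_n = 4a_(n−2) for n ≥ 2; the numerator fixes a_0 = 2, a_1 = 2.
Iterating: 2, 2, 8, 8, 32, 32, 128, 128, 512, so a_8 = 512.

512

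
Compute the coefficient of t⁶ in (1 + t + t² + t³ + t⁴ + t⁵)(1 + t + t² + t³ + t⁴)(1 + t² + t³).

(1 + t + t² + t³ + t⁴ + t⁵) has coefficients 1,1,1,1,1,1 for degrees 0…5.
(1 + t + t² + t³ + t⁴) has coefficients 1,1,1,1,1,0,0 for degrees 0…6.
Finally multiplying by (1 + t² + t³), the product of all factors after the first has coefficients 1,1,2,3,3,2,2 for degrees 0…6.
[t⁶] = 1·2 + 1·2 + 1·3 + 1·3 + 1·2 + 1·1 = 13.

13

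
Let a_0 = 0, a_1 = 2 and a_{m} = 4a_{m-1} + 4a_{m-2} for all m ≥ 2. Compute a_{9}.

The ordinary generating function has denominator 1 - 4t - 4t^2.
Iterating the recurrence: a_0,…,a_{9} = 0, 2, 8, 40, 192, 928, 4480, 21632, 104448, 504320.

504320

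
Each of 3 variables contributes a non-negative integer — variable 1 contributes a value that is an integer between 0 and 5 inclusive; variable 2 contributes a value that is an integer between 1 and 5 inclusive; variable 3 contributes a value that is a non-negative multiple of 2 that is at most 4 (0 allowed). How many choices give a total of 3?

4

The generating function for the choices is (1 + q + q^2 + q^3 + q^4 + q^5)·(q + q^2 + q^3 + q^4 + q^5)·(1 + q^2 + q^4); the count is [q^3].
(1 + q + q^2 + q^3 + q^4 + q^5) has coefficients 1,1,1,1 for degrees 0…3.
(q + q^2 + q^3 + q^4 + q^5) has coefficients 0,1,1,1 for degrees 0…3.
Finally multiplying by (1 + q^2 + q^4), the product of all factors after the first has coefficients 0,1,1,2 for degrees 0…3.
[q^3] = 1·2 + 1·1 + 1·1 + 1·0 = 4.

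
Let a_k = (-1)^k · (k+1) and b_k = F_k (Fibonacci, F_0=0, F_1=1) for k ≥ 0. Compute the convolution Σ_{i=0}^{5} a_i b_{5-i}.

Write out a_i and b_{5-i} for i = 0,…,5 and sum the products.
Σ = 1·5 − 2·3 + 3·2 − 4·1 + 5·1 − 6·0 = 6.

6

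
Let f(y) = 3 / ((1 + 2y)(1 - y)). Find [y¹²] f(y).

Partial fractions give a closed form: a_n = (2)·(-2)^n + (1)·1^n.
At n = 12: a_12 = 8193.

8193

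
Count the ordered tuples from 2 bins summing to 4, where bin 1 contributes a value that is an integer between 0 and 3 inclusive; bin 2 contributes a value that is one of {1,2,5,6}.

The generating function for the choices is (1 + z + z² + z³)·(z + z² + z⁵ + z⁶); the count is [z⁴].
(1 + z + z² + z³) has coefficients 1,1,1,1 for degrees 0…3.
(z + z² + z⁵ + z⁶) has coefficients 0,1,1,0,0 for degrees 0…4.
[z⁴] = 1·0 + 1·0 + 1·1 + 1·1 = 2.

2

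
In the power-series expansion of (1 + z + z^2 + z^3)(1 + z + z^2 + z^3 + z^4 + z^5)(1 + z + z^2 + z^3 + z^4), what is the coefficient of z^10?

(1 + z + z^2 + z^3) has coefficients 1,1,1,1 for degrees 0…3.
(1 + z + z^2 + z^3 + z^4 + z^5) has coefficients 1,1,1,1,1,1,0,0,0,0,0 for degrees 0…10.
Finally multiplying by (1 + z + z^2 + z^3 + z^4), the product of all factors after the first has coefficients 1,2,3,4,5,5,4,3,2,1,0 for degrees 0…10.
[z^10] = 1·0 + 1·1 + 1·2 + 1·3 = 6.

6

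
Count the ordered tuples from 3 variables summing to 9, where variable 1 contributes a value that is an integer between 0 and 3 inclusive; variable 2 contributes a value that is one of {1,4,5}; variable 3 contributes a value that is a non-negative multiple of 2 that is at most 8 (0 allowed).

The generating function for the choices is (1 + t + t² + t³)·(t + t⁴ + t⁵)·(1 + t² + t⁴ + t⁶ + t⁸); the count is [t⁹].
(1 + t + t² + t³) has coefficients 1,1,1,1 for degrees 0…3.
(t + t⁴ + t⁵) has coefficients 0,1,0,0,1,1,0,0,0,0 for degrees 0…9.
Finally multiplying by (1 + t² + t⁴ + t⁶ + t⁸), the product of all factors after the first has coefficients 0,1,0,1,1,2,1,2,1,2 for degrees 0…9.
[t⁹] = 1·2 + 1·1 + 1·2 + 1·1 = 6.

6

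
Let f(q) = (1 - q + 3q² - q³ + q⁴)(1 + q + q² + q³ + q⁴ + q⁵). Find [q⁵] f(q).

3

(1 - q + 3q² - q³ + q⁴) has coefficients 1,-1,3,-1,1 for degrees 0…4.
(1 + q + q² + q³ + q⁴ + q⁵) has coefficients 1,1,1,1,1,1 for degrees 0…5.
[q⁵] = 1·1 − 1·1 + 3·1 − 1·1 + 1·1 = 3.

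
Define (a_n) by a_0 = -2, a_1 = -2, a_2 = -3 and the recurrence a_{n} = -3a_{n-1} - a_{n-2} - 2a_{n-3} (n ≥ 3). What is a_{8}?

-2579

The ordinary generating function has denominator 1 + 3y + y^2 + 2y^3.
Iterating the recurrence: a_0,…,a_{8} = -2, -2, -3, 15, -38, 105, -307, 892, -2579.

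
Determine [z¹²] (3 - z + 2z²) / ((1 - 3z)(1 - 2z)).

4581246

The denominator gives the recurrence a_n = 5a_(n−1) − 6a_(n−2) for n ≥ 3; the numerator fixes a_0 = 3, a_1 = 14, a_2 = 54.
Iterating: 3, 14, 54, 186, 606, 1914, 5934, 18186, 55326, 167514, 505614, 1522986, 4581246, so a_12 = 4581246.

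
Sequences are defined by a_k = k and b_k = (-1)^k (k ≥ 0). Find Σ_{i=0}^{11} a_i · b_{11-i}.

6

Write out a_i and b_{11-i} for i = 0,…,11 and sum the products.
Σ = 0·(-1) + 1·1 + 2·(-1) + 3·1 + 4·(-1) + 5·1 + 6·(-1) + 7·1 + 8·(-1) + 9·1 + 10·(-1) + 11·1 = 6.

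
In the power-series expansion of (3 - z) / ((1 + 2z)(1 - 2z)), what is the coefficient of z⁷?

-64

The denominator gives the recurrence a_n = 4a_(n−2) for n ≥ 2; the numerator fixes a_0 = 3, a_1 = -1.
Iterating: 3, -1, 12, -4, 48, -16, 192, -64, so a_7 = -64.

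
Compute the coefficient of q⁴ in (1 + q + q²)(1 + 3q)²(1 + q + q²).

40

(1 + q + q²) has coefficients 1,1,1 for degrees 0…2.
(1 + 3q)² has coefficients 1,6,9,0,0 for degrees 0…4.
Finally multiplying by (1 + q + q²), the product of all factors after the first has coefficients 1,7,16,15,9 for degrees 0…4.
[q⁴] = 1·9 + 1·15 + 1·16 = 40.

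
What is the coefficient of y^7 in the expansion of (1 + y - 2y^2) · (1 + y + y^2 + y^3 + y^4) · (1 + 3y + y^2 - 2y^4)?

-7

(1 + y - 2y^2) has coefficients 1,1,-2 for degrees 0…2.
(1 + y + y^2 + y^3 + y^4) has coefficients 1,1,1,1,1,0,0,0 for degrees 0…7.
Finally multiplying by (1 + 3y + y^2 - 2y^4), the product of all factors after the first has coefficients 1,4,5,5,3,2,-1,-2 for degrees 0…7.
[y^7] = 1·(-2) + 1·(-1) − 2·2 = -7.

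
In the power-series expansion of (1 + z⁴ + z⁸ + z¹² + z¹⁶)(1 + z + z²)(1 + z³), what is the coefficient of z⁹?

(1 + z⁴ + z⁸ + z¹² + z¹⁶) has coefficients 1,0,0,0,1,0,0,0,1,0 for degrees 0…9.
(1 + z + z²) has coefficients 1,1,1,0,0,0,0,0,0,0 for degrees 0…9.
Finally multiplying by (1 + z³), the product of all factors after the first has coefficients 1,1,1,1,1,1,0,0,0,0 for degrees 0…9.
[z⁹] = 1·0 + 1·1 + 1·1 = 2.

2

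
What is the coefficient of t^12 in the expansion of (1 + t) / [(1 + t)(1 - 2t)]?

Partial fractions give a closed form: a_n = (1)·2^n.
At n = 12: a_12 = 4096.

4096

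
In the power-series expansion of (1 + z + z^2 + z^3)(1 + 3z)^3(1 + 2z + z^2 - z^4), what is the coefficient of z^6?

161

(1 + z + z^2 + z^3) has coefficients 1,1,1,1 for degrees 0…3.
(1 + 3z)^3 has coefficients 1,9,27,27,0,0,0 for degrees 0…6.
Finally multiplying by (1 + 2z + z^2 - z^4), the product of all factors after the first has coefficients 1,11,46,90,80,18,-27 for degrees 0…6.
[z^6] = 1·(-27) + 1·18 + 1·80 + 1·90 = 161.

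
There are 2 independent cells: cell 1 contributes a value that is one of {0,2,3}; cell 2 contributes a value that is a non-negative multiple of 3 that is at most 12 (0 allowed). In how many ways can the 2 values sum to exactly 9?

2

The generating function for the choices is (1 + t^2 + t^3)·(1 + t^3 + t^6 + t^9 + t^12); the count is [t^9].
(1 + t^2 + t^3) has coefficients 1,0,1,1 for degrees 0…3.
(1 + t^3 + t^6 + t^9 + t^12) has coefficients 1,0,0,1,0,0,1,0,0,1 for degrees 0…9.
[t^9] = 1·1 + 1·0 + 1·1 = 2.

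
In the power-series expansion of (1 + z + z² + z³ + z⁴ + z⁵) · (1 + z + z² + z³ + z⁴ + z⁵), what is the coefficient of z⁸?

3

(1 + z + z² + z³ + z⁴ + z⁵) has coefficients 1,1,1,1,1,1 for degrees 0…5.
(1 + z + z² + z³ + z⁴ + z⁵) has coefficients 1,1,1,1,1,1,0,0,0 for degrees 0…8.
[z⁸] = 1·0 + 1·0 + 1·0 + 1·1 + 1·1 + 1·1 = 3.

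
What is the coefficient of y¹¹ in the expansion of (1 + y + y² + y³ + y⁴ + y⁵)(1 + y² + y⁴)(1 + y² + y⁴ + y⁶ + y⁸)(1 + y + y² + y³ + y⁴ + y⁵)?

(1 + y + y² + y³ + y⁴ + y⁵) has coefficients 1,1,1,1,1,1 for degrees 0…5.
(1 + y² + y⁴) has coefficients 1,0,1,0,1,0,0,0,0,0,0,0 for degrees 0…11.
Multiplying by (1 + y² + y⁴ + y⁶ + y⁸) gives running coefficients 1,0,2,0,3,0,3,0,3,0,2,0 for degrees 0…11.
Finally multiplying by (1 + y + y² + y³ + y⁴ + y⁵), the product of all factors after the first has coefficients 1,1,3,3,6,6,8,8,9,9,8,8 for degrees 0…11.
[y¹¹] = 1·8 + 1·8 + 1·9 + 1·9 + 1·8 + 1·8 = 50.

50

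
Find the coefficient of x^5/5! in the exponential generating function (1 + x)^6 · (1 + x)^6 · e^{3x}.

432783

The EGF product rule gives c_5 = Σ_{k_1+k_2+k_3=5} C(5; k_1,k_2,k_3) · ∏ g_i(k_i), where (1+x)^6 gives the falling factorial (6)_k; (1+x)^6 gives the falling factorial (6)_k; e^{3x} gives (3)^k.
g_1(k) for k = 0…5: 1, 6, 30, 120, 360, 720.
g_2(k) for k = 0…5: 1, 6, 30, 120, 360, 720.
g_3(k) for k = 0…5: 1, 3, 9, 27, 81, 243.
First combine the last two factors: h(k) = Σ_j C(k,j)·g_2(j)·g_3(k−j) for k = 0…5: 1, 9, 75, 579, 4149, 27693.
c_5 = Σ_k C(5,k)·g_1(k)·h(5−k) = 1·1·27693 + 5·6·4149 + 10·30·579 + 10·120·75 + 5·360·9 + 1·720·1 = 27693 + 124470 + 173700 + 90000 + 16200 + 720 = 432783.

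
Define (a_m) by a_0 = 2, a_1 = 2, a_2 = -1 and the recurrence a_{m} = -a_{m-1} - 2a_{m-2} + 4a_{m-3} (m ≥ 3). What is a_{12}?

1757

The ordinary generating function has denominator 1 + z + 2z^2 - 4z^3.
Iterating the recurrence: a_0,…,a_{12} = 2, 2, -1, 5, 5, -19, 29, 29, -163, 221, 221, -1315, 1757.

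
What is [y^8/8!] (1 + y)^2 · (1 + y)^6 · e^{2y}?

8546432

The EGF product rule gives c_8 = Σ_{k_1+k_2+k_3=8} C(8; k_1,k_2,k_3) · ∏ g_i(k_i), where (1+y)^2 gives the falling factorial (2)_k; (1+y)^6 gives the falling factorial (6)_k; e^{2y} gives (2)^k.
g_1(k) for k = 0…8: 1, 2, 2, 0, 0, 0, 0, 0, 0.
g_2(k) for k = 0…8: 1, 6, 30, 120, 360, 720, 720, 0, 0.
g_3(k) for k = 0…8: 1, 2, 4, 8, 16, 32, 64, 128, 256.
First combine the last two factors: h(k) = Σ_j C(k,j)·g_2(j)·g_3(k−j) for k = 0…8: 1, 8, 58, 380, 2248, 12032, 58576, 261536, 1081600.
c_8 = Σ_k C(8,k)·g_1(k)·h(8−k) = 1·1·1081600 + 8·2·261536 + 28·2·58576 = 1081600 + 4184576 + 3280256 = 8546432.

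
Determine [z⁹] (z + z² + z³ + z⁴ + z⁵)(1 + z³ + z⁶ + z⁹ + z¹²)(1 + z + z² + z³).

6

(z + z² + z³ + z⁴ + z⁵) has coefficients 0,1,1,1,1,1 for degrees 0…5.
(1 + z³ + z⁶ + z⁹ + z¹²) has coefficients 1,0,0,1,0,0,1,0,0,1 for degrees 0…9.
Finally multiplying by (1 + z + z² + z³), the product of all factors after the first has coefficients 1,1,1,2,1,1,2,1,1,2 for degrees 0…9.
[z⁹] = 1·1 + 1·1 + 1·2 + 1·1 + 1·1 = 6.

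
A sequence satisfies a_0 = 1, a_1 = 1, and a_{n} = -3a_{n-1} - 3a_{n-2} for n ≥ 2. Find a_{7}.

The ordinary generating function has denominator 1 + 3x + 3x^2.
Iterating the recurrence: a_0,…,a_{7} = 1, 1, -6, 15, -27, 36, -27, -27.

-27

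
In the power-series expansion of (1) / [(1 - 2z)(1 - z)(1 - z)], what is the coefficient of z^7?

The denominator gives the recurrence a_n = 4a_(n−1) − 5a_(n−2) + 2a_(n−3) for n ≥ 3; the numerator fixes a_0 = 1, a_1 = 4, a_2 = 11.
Iterating: 1, 4, 11, 26, 57, 120, 247, 502, so a_7 = 502.

502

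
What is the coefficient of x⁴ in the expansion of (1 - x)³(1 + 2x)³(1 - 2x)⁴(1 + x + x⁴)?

(1 - x)³ has coefficients 1,-3,3,-1 for degrees 0…3.
(1 + 2x)³ has coefficients 1,6,12,8,0 for degrees 0…4.
Multiplying by (1 - 2x)⁴ gives running coefficients 1,-2,-12,24,48 for degrees 0…4.
Finally multiplying by (1 + x + x⁴), the product of all factors after the first has coefficients 1,-1,-14,12,73 for degrees 0…4.
[x⁴] = 1·73 − 3·12 + 3·(-14) − 1·(-1) = -4.

-4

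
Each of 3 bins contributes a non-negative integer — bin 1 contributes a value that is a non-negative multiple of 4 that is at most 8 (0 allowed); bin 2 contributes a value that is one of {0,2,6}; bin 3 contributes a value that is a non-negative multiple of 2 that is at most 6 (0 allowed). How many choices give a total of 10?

The generating function for the choices is (1 + t^4 + t^8)·(1 + t^2 + t^6)·(1 + t^2 + t^4 + t^6); the count is [t^10].
(1 + t^4 + t^8) has coefficients 1,0,0,0,1,0,0,0,1 for degrees 0…8.
(1 + t^2 + t^6) has coefficients 1,0,1,0,0,0,1,0,0,0,0 for degrees 0…10.
Finally multiplying by (1 + t^2 + t^4 + t^6), the product of all factors after the first has coefficients 1,0,2,0,2,0,3,0,2,0,1 for degrees 0…10.
[t^10] = 1·1 + 1·3 + 1·2 = 6.

6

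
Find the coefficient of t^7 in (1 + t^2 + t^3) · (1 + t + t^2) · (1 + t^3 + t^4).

4

(1 + t^2 + t^3) has coefficients 1,0,1,1 for degrees 0…3.
(1 + t + t^2) has coefficients 1,1,1,0,0,0,0,0 for degrees 0…7.
Finally multiplying by (1 + t^3 + t^4), the product of all factors after the first has coefficients 1,1,1,1,2,2,1,0 for degrees 0…7.
[t^7] = 1·0 + 1·2 + 1·2 = 4.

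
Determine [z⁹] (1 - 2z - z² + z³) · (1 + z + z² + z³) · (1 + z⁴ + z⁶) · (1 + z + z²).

(1 - 2z - z² + z³) has coefficients 1,-2,-1,1 for degrees 0…3.
(1 + z + z² + z³) has coefficients 1,1,1,1,0,0,0,0,0,0 for degrees 0…9.
Multiplying by (1 + z⁴ + z⁶) gives running coefficients 1,1,1,1,1,1,2,2,1,1 for degrees 0…9.
Finally multiplying by (1 + z + z²), the product of all factors after the first has coefficients 1,2,3,3,3,3,4,5,5,4 for degrees 0…9.
[z⁹] = 1·4 − 2·5 − 1·5 + 1·4 = -7.

-7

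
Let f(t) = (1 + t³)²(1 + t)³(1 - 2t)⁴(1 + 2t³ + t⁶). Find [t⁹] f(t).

(1 + t³)² has coefficients 1,0,0,2,0,0,1 for degrees 0…6.
(1 + t)³ has coefficients 1,3,3,1,0,0,0,0,0,0 for degrees 0…9.
Multiplying by (1 - 2t)⁴ gives running coefficients 1,-5,3,17,-16,-24,16,16,0,0 for degrees 0…9.
Finally multiplying by (1 + 2t³ + t⁶), the product of all factors after the first has coefficients 1,-5,3,19,-26,-18,51,-21,-45,49 for degrees 0…9.
[t⁹] = 1·49 + 2·51 + 1·19 = 170.

170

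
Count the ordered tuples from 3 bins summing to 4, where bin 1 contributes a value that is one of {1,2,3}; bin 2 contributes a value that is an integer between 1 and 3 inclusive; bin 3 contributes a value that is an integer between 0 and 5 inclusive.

The generating function for the choices is (q + q² + q³)·(q + q² + q³)·(1 + q + q² + q³ + q⁴ + q⁵); the count is [q⁴].
(q + q² + q³) has coefficients 0,1,1,1 for degrees 0…3.
(q + q² + q³) has coefficients 0,1,1,1,0 for degrees 0…4.
Finally multiplying by (1 + q + q² + q³ + q⁴ + q⁵), the product of all factors after the first has coefficients 0,1,2,3,3 for degrees 0…4.
[q⁴] = 1·3 + 1·2 + 1·1 = 6.

6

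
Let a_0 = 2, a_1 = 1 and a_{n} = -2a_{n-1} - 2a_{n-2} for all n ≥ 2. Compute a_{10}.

The ordinary generating function has denominator 1 + 2t + 2t^2.
Iterating the recurrence: a_0,…,a_{10} = 2, 1, -6, 10, -8, -4, 24, -40, 32, 16, -96.

-96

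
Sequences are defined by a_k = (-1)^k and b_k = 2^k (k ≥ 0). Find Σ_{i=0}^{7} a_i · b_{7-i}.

The convolution is the x^7 coefficient of A(x)B(x).
Σ = 1·128 − 1·64 + 1·32 − 1·16 + 1·8 − 1·4 + 1·2 − 1·1 = 85.

85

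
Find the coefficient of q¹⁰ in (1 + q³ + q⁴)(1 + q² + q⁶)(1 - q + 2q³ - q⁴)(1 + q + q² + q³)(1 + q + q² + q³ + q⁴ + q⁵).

(1 + q³ + q⁴) has coefficients 1,0,0,1,1 for degrees 0…4.
(1 + q² + q⁶) has coefficients 1,0,1,0,0,0,1,0,0,0,0 for degrees 0…10.
Multiplying by (1 - q + 2q³ - q⁴) gives running coefficients 1,-1,1,1,-1,2,0,-1,0,2,-1 for degrees 0…10.
Multiplying by (1 + q + q² + q³) gives running coefficients 1,0,1,2,0,3,2,0,1,1,0 for degrees 0…10.
Finally multiplying by (1 + q + q² + q³ + q⁴ + q⁵), the product of all factors after the first has coefficients 1,1,2,4,4,7,8,8,8,7,7 for degrees 0…10.
[q¹⁰] = 1·7 + 1·8 + 1·8 = 23.

23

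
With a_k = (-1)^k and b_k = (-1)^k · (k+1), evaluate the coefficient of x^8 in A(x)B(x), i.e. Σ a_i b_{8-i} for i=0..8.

45

This is [x^8] in the product of the two ordinary generating functions.
Σ = 1·9 − 1·(-8) + 1·7 − 1·(-6) + 1·5 − 1·(-4) + 1·3 − 1·(-2) + 1·1 = 45.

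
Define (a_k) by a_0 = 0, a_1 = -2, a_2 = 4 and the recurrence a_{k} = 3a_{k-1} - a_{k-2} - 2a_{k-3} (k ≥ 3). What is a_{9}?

The ordinary generating function has denominator 1 - 3q + q^2 + 2q^3.
Iterating the recurrence: a_0,…,a_{9} = 0, -2, 4, 14, 42, 104, 242, 538, 1164, 2470.

2470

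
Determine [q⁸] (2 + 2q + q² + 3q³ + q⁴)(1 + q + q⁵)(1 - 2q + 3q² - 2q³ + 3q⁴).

13

(2 + 2q + q² + 3q³ + q⁴) has coefficients 2,2,1,3,1 for degrees 0…4.
(1 + q + q⁵) has coefficients 1,1,0,0,0,1,0,0,0 for degrees 0…8.
Finally multiplying by (1 - 2q + 3q² - 2q³ + 3q⁴), the product of all factors after the first has coefficients 1,-1,1,1,1,4,-2,3,-2 for degrees 0…8.
[q⁸] = 2·(-2) + 2·3 + 1·(-2) + 3·4 + 1·1 = 13.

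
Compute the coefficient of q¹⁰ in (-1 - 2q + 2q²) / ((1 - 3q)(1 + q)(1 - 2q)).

Partial fractions give a closed form: a_n = (-13/4)·3^n + (1/4)·(-1)^n + (2)·2^n.
At n = 10: a_10 = -189861.

-189861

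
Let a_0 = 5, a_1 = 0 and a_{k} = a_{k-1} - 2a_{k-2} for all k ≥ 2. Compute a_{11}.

110

The ordinary generating function has denominator 1 - q + 2q^2.
Iterating the recurrence: a_0,…,a_{11} = 5, 0, -10, -10, 10, 30, 10, -50, -70, 30, 170, 110.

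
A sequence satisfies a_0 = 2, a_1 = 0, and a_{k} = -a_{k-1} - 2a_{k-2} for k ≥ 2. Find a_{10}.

The ordinary generating function has denominator 1 + z + 2z^2.
Iterating the recurrence: a_0,…,a_{10} = 2, 0, -4, 4, 4, -12, 4, 20, -28, -12, 68.

68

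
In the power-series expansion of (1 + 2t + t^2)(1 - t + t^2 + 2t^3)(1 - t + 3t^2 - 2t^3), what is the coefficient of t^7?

(1 + 2t + t^2) has coefficients 1,2,1 for degrees 0…2.
(1 - t + t^2 + 2t^3) has coefficients 1,-1,1,2,0,0,0,0 for degrees 0…7.
Finally multiplying by (1 - t + 3t^2 - 2t^3), the product of all factors after the first has coefficients 1,-2,5,-4,3,4,-4,0 for degrees 0…7.
[t^7] = 1·0 + 2·(-4) + 1·4 = -4.

-4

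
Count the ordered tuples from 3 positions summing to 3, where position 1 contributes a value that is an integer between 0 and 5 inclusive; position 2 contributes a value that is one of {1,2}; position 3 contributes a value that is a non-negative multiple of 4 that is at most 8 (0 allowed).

The generating function for the choices is (1 + x + x^2 + x^3 + x^4 + x^5)·(x + x^2)·(1 + x^4 + x^8); the count is [x^3].
(1 + x + x^2 + x^3 + x^4 + x^5) has coefficients 1,1,1,1 for degrees 0…3.
(x + x^2) has coefficients 0,1,1,0 for degrees 0…3.
Finally multiplying by (1 + x^4 + x^8), the product of all factors after the first has coefficients 0,1,1,0 for degrees 0…3.
[x^3] = 1·0 + 1·1 + 1·1 + 1·0 = 2.

2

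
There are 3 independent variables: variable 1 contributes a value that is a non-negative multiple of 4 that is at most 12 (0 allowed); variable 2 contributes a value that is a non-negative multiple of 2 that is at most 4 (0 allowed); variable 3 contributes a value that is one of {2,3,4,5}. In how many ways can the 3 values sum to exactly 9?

3

The generating function for the choices is (1 + z⁴ + z⁸ + z¹²)·(1 + z² + z⁴)·(z² + z³ + z⁴ + z⁵); the count is [z⁹].
(1 + z⁴ + z⁸ + z¹²) has coefficients 1,0,0,0,1,0,0,0,1,0 for degrees 0…9.
(1 + z² + z⁴) has coefficients 1,0,1,0,1,0,0,0,0,0 for degrees 0…9.
Finally multiplying by (z² + z³ + z⁴ + z⁵), the product of all factors after the first has coefficients 0,0,1,1,2,2,2,2,1,1 for degrees 0…9.
[z⁹] = 1·1 + 1·2 + 1·0 = 3.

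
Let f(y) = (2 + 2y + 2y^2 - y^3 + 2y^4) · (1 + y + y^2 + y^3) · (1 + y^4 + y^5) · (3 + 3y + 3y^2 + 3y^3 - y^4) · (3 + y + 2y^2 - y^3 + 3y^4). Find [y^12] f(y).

(2 + 2y + 2y^2 - y^3 + 2y^4) has coefficients 2,2,2,-1,2 for degrees 0…4.
(1 + y + y^2 + y^3) has coefficients 1,1,1,1,0,0,0,0,0,0,0,0,0 for degrees 0…12.
Multiplying by (1 + y^4 + y^5) gives running coefficients 1,1,1,1,1,2,2,2,1,0,0,0,0 for degrees 0…12.
Multiplying by (3 + 3y + 3y^2 + 3y^3 - y^4) gives running coefficients 3,6,9,12,11,14,17,20,20,13,7,1,-1 for degrees 0…12.
Finally multiplying by (3 + y + 2y^2 - y^3 + 3y^4), the product of all factors after the first has coefficients 9,21,39,54,66,86,102,130,133,124,105,76,59 for degrees 0…12.
[y^12] = 2·59 + 2·76 + 2·105 − 1·124 + 2·133 = 622.

622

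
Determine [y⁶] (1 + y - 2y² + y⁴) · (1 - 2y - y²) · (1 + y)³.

5

(1 + y - 2y² + y⁴) has coefficients 1,1,-2,0,1 for degrees 0…4.
(1 - 2y - y²) has coefficients 1,-2,-1,0,0,0,0 for degrees 0…6.
Finally multiplying by (1 + y)³, the product of all factors after the first has coefficients 1,1,-4,-8,-5,-1,0 for degrees 0…6.
[y⁶] = 1·0 + 1·(-1) − 2·(-5) + 1·(-4) = 5.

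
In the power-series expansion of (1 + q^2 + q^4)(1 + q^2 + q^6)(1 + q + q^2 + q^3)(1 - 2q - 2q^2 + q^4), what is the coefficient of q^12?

(1 + q^2 + q^4) has coefficients 1,0,1,0,1 for degrees 0…4.
(1 + q^2 + q^6) has coefficients 1,0,1,0,0,0,1,0,0,0,0,0,0 for degrees 0…12.
Multiplying by (1 + q + q^2 + q^3) gives running coefficients 1,1,2,2,1,1,1,1,1,1,0,0,0 for degrees 0…12.
Finally multiplying by (1 - 2q - 2q^2 + q^4), the product of all factors after the first has coefficients 1,-1,-2,-4,-6,-4,-1,-1,-2,-2,-3,-1,1 for degrees 0…12.
[q^12] = 1·1 + 1·(-3) + 1·(-2) = -4.

-4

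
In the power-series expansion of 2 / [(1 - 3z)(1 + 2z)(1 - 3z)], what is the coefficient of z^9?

245480

The denominator gives the recurrence a_n = 4a_(n−1) + 3a_(n−2) − 18a_(n−3) for n ≥ 3; the numerator fixes a_0 = 2, a_1 = 8, a_2 = 38.
Iterating: 2, 8, 38, 140, 530, 1856, 6494, 22004, 74090, 245480, so a_9 = 245480.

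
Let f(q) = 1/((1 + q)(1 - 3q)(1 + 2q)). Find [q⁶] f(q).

379

Partial fractions give a closed form: a_n = (-1/4)·(-1)^n + (9/20)·3^n + (4/5)·(-2)^n.
At n = 6: a_6 = 379.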